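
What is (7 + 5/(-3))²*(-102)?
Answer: -8704/3 ≈ -2901.3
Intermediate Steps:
(7 + 5/(-3))²*(-102) = (7 + 5*(-⅓))²*(-102) = (7 - 5/3)²*(-102) = (16/3)²*(-102) = (256/9)*(-102) = -8704/3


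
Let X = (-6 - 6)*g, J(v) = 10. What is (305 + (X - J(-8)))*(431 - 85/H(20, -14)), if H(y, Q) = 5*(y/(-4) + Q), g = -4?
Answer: 2814658/19 ≈ 1.4814e+5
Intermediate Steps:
H(y, Q) = 5*Q - 5*y/4 (H(y, Q) = 5*(y*(-¼) + Q) = 5*(-y/4 + Q) = 5*(Q - y/4) = 5*Q - 5*y/4)
X = 48 (X = (-6 - 6)*(-4) = -12*(-4) = 48)
(305 + (X - J(-8)))*(431 - 85/H(20, -14)) = (305 + (48 - 1*10))*(431 - 85/(5*(-14) - 5/4*20)) = (305 + (48 - 10))*(431 - 85/(-70 - 25)) = (305 + 38)*(431 - 85/(-95)) = 343*(431 - 85*(-1/95)) = 343*(431 + 17/19) = 343*(8206/19) = 2814658/19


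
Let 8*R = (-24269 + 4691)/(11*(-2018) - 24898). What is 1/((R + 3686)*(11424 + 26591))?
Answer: 188384/26397357992195 ≈ 7.1365e-9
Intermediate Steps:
R = 9789/188384 (R = ((-24269 + 4691)/(11*(-2018) - 24898))/8 = (-19578/(-22198 - 24898))/8 = (-19578/(-47096))/8 = (-19578*(-1/47096))/8 = (⅛)*(9789/23548) = 9789/188384 ≈ 0.051963)
1/((R + 3686)*(11424 + 26591)) = 1/((9789/188384 + 3686)*(11424 + 26591)) = 1/((694393213/188384)*38015) = 1/(26397357992195/188384) = 188384/26397357992195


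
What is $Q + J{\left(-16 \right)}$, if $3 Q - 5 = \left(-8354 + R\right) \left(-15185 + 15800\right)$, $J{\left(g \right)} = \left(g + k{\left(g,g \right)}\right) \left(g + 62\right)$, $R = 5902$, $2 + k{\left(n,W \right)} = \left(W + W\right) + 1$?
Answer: $- \frac{1514737}{3} \approx -5.0491 \cdot 10^{5}$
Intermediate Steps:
$k{\left(n,W \right)} = -1 + 2 W$ ($k{\left(n,W \right)} = -2 + \left(\left(W + W\right) + 1\right) = -2 + \left(2 W + 1\right) = -2 + \left(1 + 2 W\right) = -1 + 2 W$)
$J{\left(g \right)} = \left(-1 + 3 g\right) \left(62 + g\right)$ ($J{\left(g \right)} = \left(g + \left(-1 + 2 g\right)\right) \left(g + 62\right) = \left(-1 + 3 g\right) \left(62 + g\right)$)
$Q = - \frac{1507975}{3}$ ($Q = \frac{5}{3} + \frac{\left(-8354 + 5902\right) \left(-15185 + 15800\right)}{3} = \frac{5}{3} + \frac{\left(-2452\right) 615}{3} = \frac{5}{3} + \frac{1}{3} \left(-1507980\right) = \frac{5}{3} - 502660 = - \frac{1507975}{3} \approx -5.0266 \cdot 10^{5}$)
$Q + J{\left(-16 \right)} = - \frac{1507975}{3} + \left(-62 + 3 \left(-16\right)^{2} + 185 \left(-16\right)\right) = - \frac{1507975}{3} - 2254 = - \frac{1514737}{3}$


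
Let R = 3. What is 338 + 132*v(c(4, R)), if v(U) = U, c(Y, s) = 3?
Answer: 734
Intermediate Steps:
338 + 132*v(c(4, R)) = 338 + 132*3 = 338 + 396 = 734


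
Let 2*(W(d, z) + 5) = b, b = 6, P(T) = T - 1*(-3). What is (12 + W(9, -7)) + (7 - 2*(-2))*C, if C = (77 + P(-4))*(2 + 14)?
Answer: 13386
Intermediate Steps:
P(T) = 3 + T (P(T) = T + 3 = 3 + T)
W(d, z) = -2 (W(d, z) = -5 + (½)*6 = -5 + 3 = -2)
C = 1216 (C = (77 + (3 - 4))*(2 + 14) = (77 - 1)*16 = 76*16 = 1216)
(12 + W(9, -7)) + (7 - 2*(-2))*C = (12 - 2) + (7 - 2*(-2))*1216 = 10 + (7 + 4)*1216 = 10 + 11*1216 = 10 + 13376 = 13386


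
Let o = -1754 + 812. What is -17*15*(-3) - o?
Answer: 1707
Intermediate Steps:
o = -942
-17*15*(-3) - o = -17*15*(-3) - 1*(-942) = -255*(-3) + 942 = 765 + 942 = 1707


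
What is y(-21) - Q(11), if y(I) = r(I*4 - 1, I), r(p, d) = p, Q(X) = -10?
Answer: -75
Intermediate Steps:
y(I) = -1 + 4*I (y(I) = I*4 - 1 = 4*I - 1 = -1 + 4*I)
y(-21) - Q(11) = (-1 + 4*(-21)) - 1*(-10) = (-1 - 84) + 10 = -85 + 10 = -75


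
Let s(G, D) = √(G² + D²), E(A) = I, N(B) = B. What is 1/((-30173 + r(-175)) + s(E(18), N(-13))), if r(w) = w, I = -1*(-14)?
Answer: -30348/921000739 - √365/921000739 ≈ -3.2972e-5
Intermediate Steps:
I = 14
E(A) = 14
s(G, D) = √(D² + G²)
1/((-30173 + r(-175)) + s(E(18), N(-13))) = 1/((-30173 - 175) + √((-13)² + 14²)) = 1/(-30348 + √(169 + 196)) = 1/(-30348 + √365)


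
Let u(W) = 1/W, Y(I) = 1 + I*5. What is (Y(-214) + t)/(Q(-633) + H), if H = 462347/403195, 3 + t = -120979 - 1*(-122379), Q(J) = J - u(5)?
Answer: -132247960/254840727 ≈ -0.51894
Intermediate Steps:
Y(I) = 1 + 5*I
Q(J) = -⅕ + J (Q(J) = J - 1/5 = J - 1*⅕ = J - ⅕ = -⅕ + J)
t = 1397 (t = -3 + (-120979 - 1*(-122379)) = -3 + (-120979 + 122379) = -3 + 1400 = 1397)
H = 462347/403195 (H = 462347*(1/403195) = 462347/403195 ≈ 1.1467)
(Y(-214) + t)/(Q(-633) + H) = ((1 + 5*(-214)) + 1397)/((-⅕ - 633) + 462347/403195) = ((1 - 1070) + 1397)/(-3166/5 + 462347/403195) = (-1069 + 1397)/(-254840727/403195) = 328*(-403195/254840727) = -132247960/254840727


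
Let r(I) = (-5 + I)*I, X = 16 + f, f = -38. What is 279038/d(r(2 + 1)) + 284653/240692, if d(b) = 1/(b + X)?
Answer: -1880541715635/240692 ≈ -7.8131e+6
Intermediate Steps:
X = -22 (X = 16 - 38 = -22)
r(I) = I*(-5 + I)
d(b) = 1/(-22 + b) (d(b) = 1/(b - 22) = 1/(-22 + b))
279038/d(r(2 + 1)) + 284653/240692 = 279038/(1/(-22 + (2 + 1)*(-5 + (2 + 1)))) + 284653/240692 = 279038/(1/(-22 + 3*(-5 + 3))) + 284653*(1/240692) = 279038/(1/(-22 + 3*(-2))) + 284653/240692 = 279038/(1/(-22 - 6)) + 284653/240692 = 279038/(1/(-28)) + 284653/240692 = 279038/(-1/28) + 284653/240692 = 279038*(-28) + 284653/240692 = -7813064 + 284653/240692 = -1880541715635/240692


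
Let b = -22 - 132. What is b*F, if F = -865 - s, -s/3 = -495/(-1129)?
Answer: 150165400/1129 ≈ 1.3301e+5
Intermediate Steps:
s = -1485/1129 (s = -(-1485)/(-1129) = -(-1485)*(-1)/1129 = -3*495/1129 = -1485/1129 ≈ -1.3153)
b = -154
F = -975100/1129 (F = -865 - 1*(-1485/1129) = -865 + 1485/1129 = -975100/1129 ≈ -863.68)
b*F = -154*(-975100/1129) = 150165400/1129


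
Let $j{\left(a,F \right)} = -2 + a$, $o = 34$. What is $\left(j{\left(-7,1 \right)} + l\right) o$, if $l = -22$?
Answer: $-1054$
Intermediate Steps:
$\left(j{\left(-7,1 \right)} + l\right) o = \left(\left(-2 - 7\right) - 22\right) 34 = \left(-9 - 22\right) 34 = \left(-31\right) 34 = -1054$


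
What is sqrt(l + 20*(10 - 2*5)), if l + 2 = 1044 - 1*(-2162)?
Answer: 6*sqrt(89) ≈ 56.604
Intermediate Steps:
l = 3204 (l = -2 + (1044 - 1*(-2162)) = -2 + (1044 + 2162) = -2 + 3206 = 3204)
sqrt(l + 20*(10 - 2*5)) = sqrt(3204 + 20*(10 - 2*5)) = sqrt(3204 + 20*(10 - 10)) = sqrt(3204 + 20*0) = sqrt(3204 + 0) = sqrt(3204) = 6*sqrt(89)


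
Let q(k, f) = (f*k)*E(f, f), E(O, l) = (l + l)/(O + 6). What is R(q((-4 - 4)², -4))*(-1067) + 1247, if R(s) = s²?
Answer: -1118829345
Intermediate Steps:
E(O, l) = 2*l/(6 + O) (E(O, l) = (2*l)/(6 + O) = 2*l/(6 + O))
q(k, f) = 2*k*f²/(6 + f) (q(k, f) = (f*k)*(2*f/(6 + f)) = 2*k*f²/(6 + f))
R(q((-4 - 4)², -4))*(-1067) + 1247 = (2*(-4 - 4)²*(-4)²/(6 - 4))²*(-1067) + 1247 = (2*(-8)²*16/2)²*(-1067) + 1247 = (2*64*16*(½))²*(-1067) + 1247 = 1024²*(-1067) + 1247 = 1048576*(-1067) + 1247 = -1118830592 + 1247 = -1118829345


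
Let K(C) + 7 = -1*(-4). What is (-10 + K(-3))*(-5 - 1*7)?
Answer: 156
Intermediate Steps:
K(C) = -3 (K(C) = -7 - 1*(-4) = -7 + 4 = -3)
(-10 + K(-3))*(-5 - 1*7) = (-10 - 3)*(-5 - 1*7) = -13*(-5 - 7) = -13*(-12) = 156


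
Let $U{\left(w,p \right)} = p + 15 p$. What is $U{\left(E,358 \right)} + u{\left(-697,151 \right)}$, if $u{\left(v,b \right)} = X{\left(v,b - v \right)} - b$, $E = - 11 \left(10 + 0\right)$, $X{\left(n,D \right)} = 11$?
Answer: $5588$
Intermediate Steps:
$E = -110$ ($E = \left(-11\right) 10 = -110$)
$u{\left(v,b \right)} = 11 - b$
$U{\left(w,p \right)} = 16 p$
$U{\left(E,358 \right)} + u{\left(-697,151 \right)} = 16 \cdot 358 + \left(11 - 151\right) = 5728 + \left(11 - 151\right) = 5728 - 140 = 5588$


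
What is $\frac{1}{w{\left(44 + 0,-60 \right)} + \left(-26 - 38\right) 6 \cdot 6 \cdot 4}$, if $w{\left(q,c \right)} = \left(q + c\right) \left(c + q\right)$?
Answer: $- \frac{1}{8960} \approx -0.00011161$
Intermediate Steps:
$w{\left(q,c \right)} = \left(c + q\right)^{2}$ ($w{\left(q,c \right)} = \left(c + q\right) \left(c + q\right) = \left(c + q\right)^{2}$)
$\frac{1}{w{\left(44 + 0,-60 \right)} + \left(-26 - 38\right) 6 \cdot 6 \cdot 4} = \frac{1}{\left(-60 + \left(44 + 0\right)\right)^{2} + \left(-26 - 38\right) 6 \cdot 6 \cdot 4} = \frac{1}{\left(-60 + 44\right)^{2} - 64 \cdot 36 \cdot 4} = \frac{1}{\left(-16\right)^{2} - 9216} = \frac{1}{256 - 9216} = \frac{1}{-8960} = - \frac{1}{8960}$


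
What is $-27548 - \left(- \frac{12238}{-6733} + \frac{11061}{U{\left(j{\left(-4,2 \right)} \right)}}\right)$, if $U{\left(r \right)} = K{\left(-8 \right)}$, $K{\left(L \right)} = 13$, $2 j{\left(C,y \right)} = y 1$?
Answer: $- \frac{2485881699}{87529} \approx -28401.0$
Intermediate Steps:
$j{\left(C,y \right)} = \frac{y}{2}$ ($j{\left(C,y \right)} = \frac{y 1}{2} = \frac{y}{2}$)
$U{\left(r \right)} = 13$
$-27548 - \left(- \frac{12238}{-6733} + \frac{11061}{U{\left(j{\left(-4,2 \right)} \right)}}\right) = -27548 - \left(- \frac{12238}{-6733} + \frac{11061}{13}\right) = -27548 - \left(\left(-12238\right) \left(- \frac{1}{6733}\right) + 11061 \cdot \frac{1}{13}\right) = -27548 - \left(\frac{12238}{6733} + \frac{11061}{13}\right) = -27548 - \frac{74632807}{87529} = - \frac{2485881699}{87529}$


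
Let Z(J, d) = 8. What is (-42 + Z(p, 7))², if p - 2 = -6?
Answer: 1156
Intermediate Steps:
p = -4 (p = 2 - 6 = -4)
(-42 + Z(p, 7))² = (-42 + 8)² = (-34)² = 1156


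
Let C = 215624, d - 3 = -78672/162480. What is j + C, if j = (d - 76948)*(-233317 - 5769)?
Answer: 62273180383144/3385 ≈ 1.8397e+10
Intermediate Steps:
d = 8516/3385 (d = 3 - 78672/162480 = 3 - 78672*1/162480 = 3 - 1639/3385 = 8516/3385 ≈ 2.5158)
j = 62272450495904/3385 (j = (8516/3385 - 76948)*(-233317 - 5769) = -260460464/3385*(-239086) = 62272450495904/3385 ≈ 1.8397e+10)
j + C = 62272450495904/3385 + 215624 = 62273180383144/3385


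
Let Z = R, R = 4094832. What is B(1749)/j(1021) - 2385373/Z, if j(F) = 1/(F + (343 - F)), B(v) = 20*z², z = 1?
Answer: 28088162147/4094832 ≈ 6859.4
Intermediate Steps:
Z = 4094832
B(v) = 20 (B(v) = 20*1² = 20*1 = 20)
j(F) = 1/343
B(1749)/j(1021) - 2385373/Z = 20/(1/343) - 2385373/4094832 = 20*343 - 2385373*1/4094832 = 6860 - 2385373/4094832 = 28088162147/4094832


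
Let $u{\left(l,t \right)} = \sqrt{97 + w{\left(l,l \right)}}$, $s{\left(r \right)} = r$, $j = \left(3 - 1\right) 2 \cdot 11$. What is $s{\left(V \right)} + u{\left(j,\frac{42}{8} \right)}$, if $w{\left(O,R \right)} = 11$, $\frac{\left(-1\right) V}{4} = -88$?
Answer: $352 + 6 \sqrt{3} \approx 362.39$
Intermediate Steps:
$V = 352$ ($V = \left(-4\right) \left(-88\right) = 352$)
$j = 44$ ($j = 2 \cdot 2 \cdot 11 = 4 \cdot 11 = 44$)
$u{\left(l,t \right)} = 6 \sqrt{3}$ ($u{\left(l,t \right)} = \sqrt{97 + 11} = \sqrt{108} = 6 \sqrt{3}$)
$s{\left(V \right)} + u{\left(j,\frac{42}{8} \right)} = 352 + 6 \sqrt{3}$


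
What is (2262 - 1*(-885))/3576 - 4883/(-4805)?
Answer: 10860981/5727560 ≈ 1.8963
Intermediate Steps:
(2262 - 1*(-885))/3576 - 4883/(-4805) = (2262 + 885)*(1/3576) - 4883*(-1/4805) = 3147*(1/3576) + 4883/4805 = 1049/1192 + 4883/4805 = 10860981/5727560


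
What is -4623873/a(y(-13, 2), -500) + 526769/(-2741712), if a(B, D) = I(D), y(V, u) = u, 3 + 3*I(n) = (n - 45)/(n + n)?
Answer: 7606396595702021/1346180592 ≈ 5.6504e+6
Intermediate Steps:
I(n) = -1 + (-45 + n)/(6*n) (I(n) = -1 + ((n - 45)/(n + n))/3 = -1 + ((-45 + n)/((2*n)))/3 = -1 + ((-45 + n)*(1/(2*n)))/3 = -1 + ((-45 + n)/(2*n))/3 = -1 + (-45 + n)/(6*n))
a(B, D) = 5*(-9 - D)/(6*D)
-4623873/a(y(-13, 2), -500) + 526769/(-2741712) = -4623873*(-600/(-9 - 1*(-500))) + 526769/(-2741712) = -4623873*(-600/(-9 + 500)) + 526769*(-1/2741712) = -4623873/((⅚)*(-1/500)*491) - 526769/2741712 = -4623873/(-491/600) - 526769/2741712 = -4623873*(-600/491) - 526769/2741712 = 2774323800/491 - 526769/2741712 = 7606396595702021/1346180592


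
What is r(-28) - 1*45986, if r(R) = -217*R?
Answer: -39910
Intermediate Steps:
r(-28) - 1*45986 = -217*(-28) - 1*45986 = 6076 - 45986 = -39910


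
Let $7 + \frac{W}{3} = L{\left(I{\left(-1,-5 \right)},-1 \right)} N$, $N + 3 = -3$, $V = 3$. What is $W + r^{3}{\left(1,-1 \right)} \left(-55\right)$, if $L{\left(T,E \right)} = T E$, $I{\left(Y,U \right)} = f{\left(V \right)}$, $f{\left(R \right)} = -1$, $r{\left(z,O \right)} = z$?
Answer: $-94$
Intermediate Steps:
$N = -6$ ($N = -3 - 3 = -6$)
$I{\left(Y,U \right)} = -1$
$L{\left(T,E \right)} = E T$
$W = -39$ ($W = -21 + 3 \left(-1\right) \left(-1\right) \left(-6\right) = -21 + 3 \cdot 1 \left(-6\right) = -21 + 3 \left(-6\right) = -21 - 18 = -39$)
$W + r^{3}{\left(1,-1 \right)} \left(-55\right) = -39 + 1^{3} \left(-55\right) = -39 + 1 \left(-55\right) = -39 - 55 = -94$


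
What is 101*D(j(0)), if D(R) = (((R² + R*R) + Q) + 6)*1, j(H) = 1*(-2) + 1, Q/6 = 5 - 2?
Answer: 2626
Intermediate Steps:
Q = 18 (Q = 6*(5 - 2) = 6*3 = 18)
j(H) = -1 (j(H) = -2 + 1 = -1)
D(R) = 24 + 2*R² (D(R) = (((R² + R*R) + 18) + 6)*1 = (((R² + R²) + 18) + 6)*1 = ((2*R² + 18) + 6)*1 = ((18 + 2*R²) + 6)*1 = (24 + 2*R²)*1 = 24 + 2*R²)
101*D(j(0)) = 101*(24 + 2*(-1)²) = 101*(24 + 2*1) = 101*(24 + 2) = 101*26 = 2626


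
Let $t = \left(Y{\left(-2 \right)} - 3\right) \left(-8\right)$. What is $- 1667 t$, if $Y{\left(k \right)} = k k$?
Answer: $13336$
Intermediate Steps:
$Y{\left(k \right)} = k^{2}$
$t = -8$ ($t = \left(\left(-2\right)^{2} - 3\right) \left(-8\right) = \left(4 - 3\right) \left(-8\right) = 1 \left(-8\right) = -8$)
$- 1667 t = \left(-1667\right) \left(-8\right) = 13336$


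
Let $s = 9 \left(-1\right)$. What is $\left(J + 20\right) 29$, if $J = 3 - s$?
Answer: $928$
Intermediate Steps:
$s = -9$
$J = 12$ ($J = 3 - -9 = 3 + 9 = 12$)
$\left(J + 20\right) 29 = \left(12 + 20\right) 29 = 32 \cdot 29 = 928$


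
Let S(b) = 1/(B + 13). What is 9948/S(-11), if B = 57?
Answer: 696360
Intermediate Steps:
S(b) = 1/70 (S(b) = 1/(57 + 13) = 1/70)
9948/S(-11) = 9948/(1/70) = 9948*70 = 696360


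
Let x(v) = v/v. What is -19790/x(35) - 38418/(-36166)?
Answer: -357843361/18083 ≈ -19789.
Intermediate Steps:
x(v) = 1
-19790/x(35) - 38418/(-36166) = -19790/1 - 38418/(-36166) = -19790*1 - 38418*(-1/36166) = -19790 + 19209/18083 = -357843361/18083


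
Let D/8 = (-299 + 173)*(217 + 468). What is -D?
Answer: 690480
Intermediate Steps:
D = -690480 (D = 8*((-299 + 173)*(217 + 468)) = 8*(-126*685) = 8*(-86310) = -690480)
-D = -1*(-690480) = 690480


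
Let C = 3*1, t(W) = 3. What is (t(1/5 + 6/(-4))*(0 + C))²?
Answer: 81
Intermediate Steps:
C = 3
(t(1/5 + 6/(-4))*(0 + C))² = (3*(0 + 3))² = (3*3)² = 9² = 81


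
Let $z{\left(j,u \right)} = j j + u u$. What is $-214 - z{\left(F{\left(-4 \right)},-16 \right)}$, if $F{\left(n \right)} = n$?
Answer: $-486$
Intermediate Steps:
$z{\left(j,u \right)} = j^{2} + u^{2}$
$-214 - z{\left(F{\left(-4 \right)},-16 \right)} = -214 - \left(\left(-4\right)^{2} + \left(-16\right)^{2}\right) = -214 - \left(16 + 256\right) = -214 - 272 = -486$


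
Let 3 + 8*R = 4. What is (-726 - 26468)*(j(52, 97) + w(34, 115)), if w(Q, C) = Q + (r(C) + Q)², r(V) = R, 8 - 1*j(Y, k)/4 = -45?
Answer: -1227441981/32 ≈ -3.8358e+7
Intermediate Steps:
R = ⅛ (R = -3/8 + (⅛)*4 = -3/8 + ½ = ⅛ ≈ 0.12500)
j(Y, k) = 212 (j(Y, k) = 32 - 4*(-45) = 32 + 180 = 212)
r(V) = ⅛
w(Q, C) = Q + (⅛ + Q)²
(-726 - 26468)*(j(52, 97) + w(34, 115)) = (-726 - 26468)*(212 + (34 + (1 + 8*34)²/64)) = -27194*(212 + (34 + (1 + 272)²/64)) = -27194*(212 + (34 + (1/64)*273²)) = -27194*(212 + (34 + (1/64)*74529)) = -27194*(212 + (34 + 74529/64)) = -27194*(212 + 76705/64) = -27194*90273/64 = -1227441981/32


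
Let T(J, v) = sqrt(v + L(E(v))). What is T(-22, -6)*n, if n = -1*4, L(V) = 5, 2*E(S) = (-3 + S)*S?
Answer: -4*I ≈ -4.0*I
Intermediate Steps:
E(S) = S*(-3 + S)/2 (E(S) = ((-3 + S)*S)/2 = (S*(-3 + S))/2 = S*(-3 + S)/2)
n = -4
T(J, v) = sqrt(5 + v) (T(J, v) = sqrt(v + 5) = sqrt(5 + v))
T(-22, -6)*n = sqrt(5 - 6)*(-4) = sqrt(-1)*(-4) = I*(-4) = -4*I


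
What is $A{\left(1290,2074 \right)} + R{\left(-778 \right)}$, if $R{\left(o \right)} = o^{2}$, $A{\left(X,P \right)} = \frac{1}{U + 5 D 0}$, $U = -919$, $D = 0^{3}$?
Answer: $\frac{556255995}{919} \approx 6.0528 \cdot 10^{5}$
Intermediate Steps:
$D = 0$
$A{\left(X,P \right)} = - \frac{1}{919}$ ($A{\left(X,P \right)} = \frac{1}{-919 + 5 \cdot 0 \cdot 0} = \frac{1}{-919 + 0 \cdot 0} = \frac{1}{-919 + 0} = \frac{1}{-919} = - \frac{1}{919}$)
$A{\left(1290,2074 \right)} + R{\left(-778 \right)} = - \frac{1}{919} + \left(-778\right)^{2} = - \frac{1}{919} + 605284 = \frac{556255995}{919}$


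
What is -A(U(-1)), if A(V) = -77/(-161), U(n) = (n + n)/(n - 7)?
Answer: -11/23 ≈ -0.47826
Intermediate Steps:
U(n) = 2*n/(-7 + n) (U(n) = (2*n)/(-7 + n) = 2*n/(-7 + n))
A(V) = 11/23 (A(V) = -77*(-1/161) = 11/23)
-A(U(-1)) = -1*11/23 = -11/23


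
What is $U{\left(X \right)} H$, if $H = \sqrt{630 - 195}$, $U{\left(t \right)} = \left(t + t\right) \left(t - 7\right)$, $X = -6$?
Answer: $156 \sqrt{435} \approx 3253.6$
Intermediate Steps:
$U{\left(t \right)} = 2 t \left(-7 + t\right)$
$H = \sqrt{435} \approx 20.857$
$U{\left(X \right)} H = 2 \left(-6\right) \left(-7 - 6\right) \sqrt{435} = 2 \left(-6\right) \left(-13\right) \sqrt{435} = 156 \sqrt{435}$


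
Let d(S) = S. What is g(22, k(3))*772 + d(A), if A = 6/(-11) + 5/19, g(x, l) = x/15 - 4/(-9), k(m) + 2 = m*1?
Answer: 13873273/9405 ≈ 1475.1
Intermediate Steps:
k(m) = -2 + m (k(m) = -2 + m*1 = -2 + m)
g(x, l) = 4/9 + x/15 (g(x, l) = x*(1/15) - 4*(-⅑) = x/15 + 4/9 = 4/9 + x/15)
A = -59/209 (A = 6*(-1/11) + 5*(1/19) = -6/11 + 5/19 = -59/209 ≈ -0.28230)
g(22, k(3))*772 + d(A) = (4/9 + (1/15)*22)*772 - 59/209 = (4/9 + 22/15)*772 - 59/209 = (86/45)*772 - 59/209 = 66392/45 - 59/209 = 13873273/9405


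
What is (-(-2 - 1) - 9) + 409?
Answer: 403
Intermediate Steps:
(-(-2 - 1) - 9) + 409 = (-1*(-3) - 9) + 409 = (3 - 9) + 409 = -6 + 409 = 403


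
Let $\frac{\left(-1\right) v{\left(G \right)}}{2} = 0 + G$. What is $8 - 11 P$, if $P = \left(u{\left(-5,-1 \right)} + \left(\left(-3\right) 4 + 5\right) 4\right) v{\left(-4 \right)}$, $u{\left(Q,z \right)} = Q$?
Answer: $2912$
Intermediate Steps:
$v{\left(G \right)} = - 2 G$ ($v{\left(G \right)} = - 2 \left(0 + G\right) = - 2 G$)
$P = -264$ ($P = \left(-5 + \left(\left(-3\right) 4 + 5\right) 4\right) \left(\left(-2\right) \left(-4\right)\right) = \left(-5 + \left(-12 + 5\right) 4\right) 8 = \left(-5 - 28\right) 8 = \left(-33\right) 8 = -264$)
$8 - 11 P = 8 - -2904 = 8 + 2904 = 2912$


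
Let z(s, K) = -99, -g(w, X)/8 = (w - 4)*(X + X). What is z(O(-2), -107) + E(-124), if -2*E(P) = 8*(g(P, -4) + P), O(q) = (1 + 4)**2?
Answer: 33165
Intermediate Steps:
g(w, X) = -16*X*(-4 + w) (g(w, X) = -8*(w - 4)*(X + X) = -8*(-4 + w)*2*X = -16*X*(-4 + w))
O(q) = 25 (O(q) = 5**2 = 25)
E(P) = 1024 - 260*P (E(P) = -4*(16*(-4)*(4 - P) + P) = -4*((-256 + 64*P) + P) = -4*(-256 + 65*P) = -(-2048 + 520*P)/2 = 1024 - 260*P)
z(O(-2), -107) + E(-124) = -99 + (1024 - 260*(-124)) = -99 + (1024 + 32240) = -99 + 33264 = 33165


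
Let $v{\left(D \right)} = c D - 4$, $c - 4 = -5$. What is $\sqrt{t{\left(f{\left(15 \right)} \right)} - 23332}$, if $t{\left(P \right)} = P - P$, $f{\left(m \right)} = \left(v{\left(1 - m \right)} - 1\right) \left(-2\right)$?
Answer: $2 i \sqrt{5833} \approx 152.75 i$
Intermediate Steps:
$c = -1$ ($c = 4 - 5 = -1$)
$v{\left(D \right)} = -4 - D$ ($v{\left(D \right)} = - D - 4 = -4 - D$)
$f{\left(m \right)} = 12 - 2 m$ ($f{\left(m \right)} = \left(\left(-4 - \left(1 - m\right)\right) - 1\right) \left(-2\right) = \left(\left(-4 + \left(-1 + m\right)\right) - 1\right) \left(-2\right) = \left(\left(-5 + m\right) - 1\right) \left(-2\right) = \left(-6 + m\right) \left(-2\right) = 12 - 2 m$)
$t{\left(P \right)} = 0$
$\sqrt{t{\left(f{\left(15 \right)} \right)} - 23332} = \sqrt{0 - 23332} = \sqrt{-23332} = 2 i \sqrt{5833}$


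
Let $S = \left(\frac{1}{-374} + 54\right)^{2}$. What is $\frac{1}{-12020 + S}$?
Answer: $- \frac{139876}{1273471495} \approx -0.00010984$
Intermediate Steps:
$S = \frac{407838025}{139876}$ ($S = \left(- \frac{1}{374} + 54\right)^{2} = \left(\frac{20195}{374}\right)^{2} = \frac{407838025}{139876} \approx 2915.7$)
$\frac{1}{-12020 + S} = \frac{1}{-12020 + \frac{407838025}{139876}} = \frac{1}{- \frac{1273471495}{139876}} = - \frac{139876}{1273471495}$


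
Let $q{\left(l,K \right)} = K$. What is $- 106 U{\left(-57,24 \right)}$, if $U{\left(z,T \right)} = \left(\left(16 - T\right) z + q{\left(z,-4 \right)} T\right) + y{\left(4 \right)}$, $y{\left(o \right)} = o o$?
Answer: $-39856$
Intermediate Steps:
$y{\left(o \right)} = o^{2}$
$U{\left(z,T \right)} = 16 - 4 T + z \left(16 - T\right)$ ($U{\left(z,T \right)} = \left(\left(16 - T\right) z - 4 T\right) + 4^{2} = \left(z \left(16 - T\right) - 4 T\right) + 16 = \left(- 4 T + z \left(16 - T\right)\right) + 16 = 16 - 4 T + z \left(16 - T\right)$)
$- 106 U{\left(-57,24 \right)} = - 106 \left(16 - 96 + 16 \left(-57\right) - 24 \left(-57\right)\right) = - 106 \left(16 - 96 - 912 + 1368\right) = \left(-106\right) 376 = -39856$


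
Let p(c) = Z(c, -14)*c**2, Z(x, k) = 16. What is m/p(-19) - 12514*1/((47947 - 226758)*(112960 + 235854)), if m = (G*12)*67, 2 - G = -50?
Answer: 81488733029978/11258106317797 ≈ 7.2382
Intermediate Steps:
G = 52 (G = 2 - 1*(-50) = 2 + 50 = 52)
m = 41808 (m = (52*12)*67 = 624*67 = 41808)
p(c) = 16*c**2
m/p(-19) - 12514*1/((47947 - 226758)*(112960 + 235854)) = 41808/((16*(-19)**2)) - 12514*1/((47947 - 226758)*(112960 + 235854)) = 41808/((16*361)) - 12514/((-178811*348814)) = 41808/5776 - 12514/(-62371780154) = 41808*(1/5776) - 12514*(-1/62371780154) = 2613/361 + 6257/31185890077 = 81488733029978/11258106317797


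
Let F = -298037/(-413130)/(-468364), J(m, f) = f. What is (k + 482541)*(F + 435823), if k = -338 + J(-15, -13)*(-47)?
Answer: 6785923971360835529487/32249203220 ≈ 2.1042e+11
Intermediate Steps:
F = -298037/193495219320 (F = -298037*(-1/413130)*(-1/468364) = (298037/413130)*(-1/468364) = -298037/193495219320 ≈ -1.5403e-6)
k = 273 (k = -338 - 13*(-47) = -338 + 611 = 273)
(k + 482541)*(F + 435823) = (273 + 482541)*(-298037/193495219320 + 435823) = 482814*(84329666969402323/193495219320) = 6785923971360835529487/32249203220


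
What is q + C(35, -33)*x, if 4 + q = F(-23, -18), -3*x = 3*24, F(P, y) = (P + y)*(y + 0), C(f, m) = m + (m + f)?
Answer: 1478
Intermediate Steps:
C(f, m) = f + 2*m (C(f, m) = m + (f + m) = f + 2*m)
F(P, y) = y*(P + y) (F(P, y) = (P + y)*y = y*(P + y))
x = -24 ≈ -24.000
q = 734 (q = -4 - 18*(-23 - 18) = -4 - 18*(-41) = -4 + 738 = 734)
q + C(35, -33)*x = 734 + (35 + 2*(-33))*(-24) = 734 + (35 - 66)*(-24) = 734 - 31*(-24) = 734 + 744 = 1478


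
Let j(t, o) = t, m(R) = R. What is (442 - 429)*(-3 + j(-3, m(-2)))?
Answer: -78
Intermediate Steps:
(442 - 429)*(-3 + j(-3, m(-2))) = (442 - 429)*(-3 - 3) = 13*(-6) = -78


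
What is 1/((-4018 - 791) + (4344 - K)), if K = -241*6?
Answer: 1/981 ≈ 0.0010194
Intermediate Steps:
K = -1446
1/((-4018 - 791) + (4344 - K)) = 1/((-4018 - 791) + (4344 - 1*(-1446))) = 1/(-4809 + (4344 + 1446)) = 1/(-4809 + 5790) = 1/981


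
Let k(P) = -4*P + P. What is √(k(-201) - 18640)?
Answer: I*√18037 ≈ 134.3*I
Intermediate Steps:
k(P) = -3*P
√(k(-201) - 18640) = √(-3*(-201) - 18640) = √(603 - 18640) = √(-18037) = I*√18037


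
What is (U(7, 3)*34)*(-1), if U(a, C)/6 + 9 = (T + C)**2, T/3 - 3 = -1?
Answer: -14688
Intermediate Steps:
T = 6 (T = 9 + 3*(-1) = 9 - 3 = 6)
U(a, C) = -54 + 6*(6 + C)**2
(U(7, 3)*34)*(-1) = ((-54 + 6*(6 + 3)**2)*34)*(-1) = ((-54 + 6*9**2)*34)*(-1) = ((-54 + 6*81)*34)*(-1) = ((-54 + 486)*34)*(-1) = (432*34)*(-1) = 14688*(-1) = -14688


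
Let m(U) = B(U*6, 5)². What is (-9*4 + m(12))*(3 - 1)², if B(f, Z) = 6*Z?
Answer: 3456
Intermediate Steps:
m(U) = 900 (m(U) = (6*5)² = 30² = 900)
(-9*4 + m(12))*(3 - 1)² = (-9*4 + 900)*(3 - 1)² = (-36 + 900)*2² = 864*4 = 3456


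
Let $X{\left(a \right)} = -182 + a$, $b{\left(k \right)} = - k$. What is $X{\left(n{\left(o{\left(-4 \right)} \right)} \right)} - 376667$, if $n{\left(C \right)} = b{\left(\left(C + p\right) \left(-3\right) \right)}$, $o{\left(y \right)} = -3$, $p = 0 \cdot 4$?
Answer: $-376858$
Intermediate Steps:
$p = 0$
$n{\left(C \right)} = 3 C$ ($n{\left(C \right)} = - \left(C + 0\right) \left(-3\right) = - C \left(-3\right) = - \left(-3\right) C = 3 C$)
$X{\left(n{\left(o{\left(-4 \right)} \right)} \right)} - 376667 = \left(-182 + 3 \left(-3\right)\right) - 376667 = \left(-182 - 9\right) - 376667 = -191 - 376667 = -376858$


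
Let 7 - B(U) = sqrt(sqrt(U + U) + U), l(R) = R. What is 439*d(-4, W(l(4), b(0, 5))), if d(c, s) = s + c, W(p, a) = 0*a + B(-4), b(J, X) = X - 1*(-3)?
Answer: 1317 - 439*sqrt(-4 + 2*I*sqrt(2)) ≈ 1022.7 - 926.02*I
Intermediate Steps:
B(U) = 7 - sqrt(U + sqrt(2)*sqrt(U)) (B(U) = 7 - sqrt(sqrt(U + U) + U) = 7 - sqrt(sqrt(2*U) + U) = 7 - sqrt(sqrt(2)*sqrt(U) + U) = 7 - sqrt(U + sqrt(2)*sqrt(U)))
b(J, X) = 3 + X (b(J, X) = X + 3 = 3 + X)
W(p, a) = 7 - sqrt(-4 + 2*I*sqrt(2)) (W(p, a) = 0*a + (7 - sqrt(-4 + sqrt(2)*sqrt(-4))) = 0 + (7 - sqrt(-4 + sqrt(2)*(2*I))) = 0 + (7 - sqrt(-4 + 2*I*sqrt(2))) = 7 - sqrt(-4 + 2*I*sqrt(2)))
d(c, s) = c + s
439*d(-4, W(l(4), b(0, 5))) = 439*(-4 + (7 - sqrt(-4 + 2*I*sqrt(2)))) = 439*(3 - sqrt(-4 + 2*I*sqrt(2))) = 1317 - 439*sqrt(-4 + 2*I*sqrt(2))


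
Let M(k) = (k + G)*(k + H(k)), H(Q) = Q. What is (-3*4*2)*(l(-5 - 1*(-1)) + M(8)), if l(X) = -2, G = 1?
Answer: -3408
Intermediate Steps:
M(k) = 2*k*(1 + k) (M(k) = (k + 1)*(k + k) = (1 + k)*(2*k) = 2*k*(1 + k))
(-3*4*2)*(l(-5 - 1*(-1)) + M(8)) = (-3*4*2)*(-2 + 2*8*(1 + 8)) = (-12*2)*(-2 + 2*8*9) = -24*(-2 + 144) = -24*142 = -3408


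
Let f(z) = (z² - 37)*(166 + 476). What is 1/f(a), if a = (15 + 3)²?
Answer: 1/67370838 ≈ 1.4843e-8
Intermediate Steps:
a = 324 (a = 18² = 324)
f(z) = -23754 + 642*z² (f(z) = (-37 + z²)*642 = -23754 + 642*z²)
1/f(a) = 1/(-23754 + 642*324²) = 1/(-23754 + 642*104976) = 1/(-23754 + 67394592) = 1/67370838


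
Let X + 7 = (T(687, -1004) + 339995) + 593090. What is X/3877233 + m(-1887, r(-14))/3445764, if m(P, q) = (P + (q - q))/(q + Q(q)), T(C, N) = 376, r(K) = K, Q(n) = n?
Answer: 2130330841/8847911184 ≈ 0.24077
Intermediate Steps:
m(P, q) = P/(2*q) (m(P, q) = (P + (q - q))/(q + q) = (P + 0)/((2*q)) = P*(1/(2*q)) = P/(2*q))
X = 933454 (X = -7 + ((376 + 339995) + 593090) = -7 + (340371 + 593090) = -7 + 933461 = 933454)
X/3877233 + m(-1887, r(-14))/3445764 = 933454/3877233 + ((½)*(-1887)/(-14))/3445764 = 933454*(1/3877233) + ((½)*(-1887)*(-1/14))*(1/3445764) = 1126/4677 + (1887/28)*(1/3445764) = 1126/4677 + 37/1891792 = 2130330841/8847911184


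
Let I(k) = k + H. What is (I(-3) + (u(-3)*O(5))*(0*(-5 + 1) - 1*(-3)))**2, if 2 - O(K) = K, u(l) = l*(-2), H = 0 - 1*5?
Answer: 3844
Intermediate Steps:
H = -5 (H = 0 - 5 = -5)
u(l) = -2*l
O(K) = 2 - K
I(k) = -5 + k (I(k) = k - 5 = -5 + k)
(I(-3) + (u(-3)*O(5))*(0*(-5 + 1) - 1*(-3)))**2 = ((-5 - 3) + ((-2*(-3))*(2 - 1*5))*(0*(-5 + 1) - 1*(-3)))**2 = (-8 + (6*(2 - 5))*(0*(-4) + 3))**2 = (-8 + (6*(-3))*(0 + 3))**2 = (-8 - 18*3)**2 = (-8 - 54)**2 = (-62)**2 = 3844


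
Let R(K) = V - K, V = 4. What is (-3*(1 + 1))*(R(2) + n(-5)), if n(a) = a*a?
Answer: -162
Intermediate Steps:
R(K) = 4 - K
n(a) = a**2
(-3*(1 + 1))*(R(2) + n(-5)) = (-3*(1 + 1))*((4 - 1*2) + (-5)**2) = (-3*2)*((4 - 2) + 25) = -6*(2 + 25) = -6*27 = -162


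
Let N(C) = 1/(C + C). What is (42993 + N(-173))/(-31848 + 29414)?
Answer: -14875577/842164 ≈ -17.664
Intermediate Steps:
N(C) = 1/(2*C)
(42993 + N(-173))/(-31848 + 29414) = (42993 + (½)/(-173))/(-31848 + 29414) = (42993 + (½)*(-1/173))/(-2434) = (42993 - 1/346)*(-1/2434) = (14875577/346)*(-1/2434) = -14875577/842164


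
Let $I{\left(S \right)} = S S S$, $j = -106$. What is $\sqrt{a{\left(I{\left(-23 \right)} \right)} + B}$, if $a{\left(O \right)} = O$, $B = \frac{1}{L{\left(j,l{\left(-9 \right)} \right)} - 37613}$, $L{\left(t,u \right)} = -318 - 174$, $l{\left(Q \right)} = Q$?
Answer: $\frac{4 i \sqrt{1104148427455}}{38105} \approx 110.3 i$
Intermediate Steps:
$L{\left(t,u \right)} = -492$
$I{\left(S \right)} = S^{3}$ ($I{\left(S \right)} = S^{2} S = S^{3}$)
$B = - \frac{1}{38105}$ ($B = \frac{1}{-492 - 37613} = \frac{1}{-38105} = - \frac{1}{38105} \approx -2.6243 \cdot 10^{-5}$)
$\sqrt{a{\left(I{\left(-23 \right)} \right)} + B} = \sqrt{\left(-23\right)^{3} - \frac{1}{38105}} = \sqrt{-12167 - \frac{1}{38105}} = \sqrt{- \frac{463623536}{38105}} = \frac{4 i \sqrt{1104148427455}}{38105}$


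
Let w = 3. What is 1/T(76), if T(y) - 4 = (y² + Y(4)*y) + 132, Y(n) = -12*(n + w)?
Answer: -1/472 ≈ -0.0021186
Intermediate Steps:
Y(n) = -36 - 12*n (Y(n) = -12*(n + 3) = -12*(3 + n) = -36 - 12*n)
T(y) = 136 + y² - 84*y (T(y) = 4 + ((y² + (-36 - 12*4)*y) + 132) = 4 + ((y² + (-36 - 48)*y) + 132) = 4 + ((y² - 84*y) + 132) = 4 + (132 + y² - 84*y) = 136 + y² - 84*y)
1/T(76) = 1/(136 + 76² - 84*76) = 1/(136 + 5776 - 6384) = 1/(-472) = -1/472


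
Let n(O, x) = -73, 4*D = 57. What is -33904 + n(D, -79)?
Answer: -33977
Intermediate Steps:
D = 57/4 (D = (¼)*57 = 57/4 ≈ 14.250)
-33904 + n(D, -79) = -33904 - 73 = -33977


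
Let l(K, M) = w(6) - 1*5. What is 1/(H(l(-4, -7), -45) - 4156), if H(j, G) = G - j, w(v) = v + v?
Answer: -1/4208 ≈ -0.00023764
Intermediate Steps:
w(v) = 2*v
l(K, M) = 7 (l(K, M) = 2*6 - 1*5 = 12 - 5 = 7)
1/(H(l(-4, -7), -45) - 4156) = 1/((-45 - 1*7) - 4156) = 1/((-45 - 7) - 4156) = 1/(-52 - 4156) = 1/(-4208) = -1/4208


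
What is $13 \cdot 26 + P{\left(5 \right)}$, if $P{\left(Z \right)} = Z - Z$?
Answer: $338$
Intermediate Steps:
$P{\left(Z \right)} = 0$
$13 \cdot 26 + P{\left(5 \right)} = 13 \cdot 26 + 0 = 338 + 0 = 338$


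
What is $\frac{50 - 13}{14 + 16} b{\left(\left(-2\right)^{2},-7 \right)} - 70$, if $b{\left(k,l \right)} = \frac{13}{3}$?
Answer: $- \frac{5819}{90} \approx -64.656$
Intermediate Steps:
$b{\left(k,l \right)} = \frac{13}{3}$ ($b{\left(k,l \right)} = 13 \cdot \frac{1}{3} = \frac{13}{3}$)
$\frac{50 - 13}{14 + 16} b{\left(\left(-2\right)^{2},-7 \right)} - 70 = \frac{50 - 13}{14 + 16} \cdot \frac{13}{3} - 70 = \frac{37}{30} \cdot \frac{13}{3} - 70 = \frac{481}{90} - 70 = - \frac{5819}{90}$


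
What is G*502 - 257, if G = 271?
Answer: 135785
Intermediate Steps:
G*502 - 257 = 271*502 - 257 = 136042 - 257 = 135785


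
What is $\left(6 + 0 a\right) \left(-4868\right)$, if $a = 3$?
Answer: $-29208$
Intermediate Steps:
$\left(6 + 0 a\right) \left(-4868\right) = \left(6 + 0 \cdot 3\right) \left(-4868\right) = \left(6 + 0\right) \left(-4868\right) = 6 \left(-4868\right) = -29208$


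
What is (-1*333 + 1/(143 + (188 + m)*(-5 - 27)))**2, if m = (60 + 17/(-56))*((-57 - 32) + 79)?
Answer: 951030968664100/8576426881 ≈ 1.1089e+5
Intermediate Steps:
m = -16715/28 (m = (60 + 17*(-1/56))*(-89 + 79) = (60 - 17/56)*(-10) = (3343/56)*(-10) = -16715/28 ≈ -596.96)
(-1*333 + 1/(143 + (188 + m)*(-5 - 27)))**2 = (-1*333 + 1/(143 + (188 - 16715/28)*(-5 - 27)))**2 = (-333 + 1/(143 - 11451/28*(-32)))**2 = (-333 + 1/(143 + 91608/7))**2 = (-333 + 1/(92609/7))**2 = (-333 + 7/92609)**2 = (-30838790/92609)**2 = 951030968664100/8576426881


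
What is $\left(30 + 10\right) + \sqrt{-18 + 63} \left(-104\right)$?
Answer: $40 - 312 \sqrt{5} \approx -657.65$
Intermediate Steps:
$\left(30 + 10\right) + \sqrt{-18 + 63} \left(-104\right) = 40 + \sqrt{45} \left(-104\right) = 40 + 3 \sqrt{5} \left(-104\right) = 40 - 312 \sqrt{5}$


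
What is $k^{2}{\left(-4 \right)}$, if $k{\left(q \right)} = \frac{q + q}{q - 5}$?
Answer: $\frac{64}{81} \approx 0.79012$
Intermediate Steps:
$k{\left(q \right)} = \frac{2 q}{-5 + q}$
$k^{2}{\left(-4 \right)} = \left(2 \left(-4\right) \frac{1}{-5 - 4}\right)^{2} = \left(2 \left(-4\right) \frac{1}{-9}\right)^{2} = \left(2 \left(-4\right) \left(- \frac{1}{9}\right)\right)^{2} = \left(\frac{8}{9}\right)^{2} = \frac{64}{81}$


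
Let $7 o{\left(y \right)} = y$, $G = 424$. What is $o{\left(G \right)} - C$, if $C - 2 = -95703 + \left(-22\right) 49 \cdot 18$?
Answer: $\frac{806159}{7} \approx 1.1517 \cdot 10^{5}$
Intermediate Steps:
$C = -115105$ ($C = 2 - \left(95703 - \left(-22\right) 49 \cdot 18\right) = 2 - 115107 = -115105$)
$o{\left(y \right)} = \frac{y}{7}$
$o{\left(G \right)} - C = \frac{1}{7} \cdot 424 - -115105 = \frac{424}{7} + 115105 = \frac{806159}{7}$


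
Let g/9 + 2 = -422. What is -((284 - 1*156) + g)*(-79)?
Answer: -291352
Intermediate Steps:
g = -3816 (g = -18 + 9*(-422) = -18 - 3798 = -3816)
-((284 - 1*156) + g)*(-79) = -((284 - 1*156) - 3816)*(-79) = -((284 - 156) - 3816)*(-79) = -(128 - 3816)*(-79) = -(-3688)*(-79) = -1*291352 = -291352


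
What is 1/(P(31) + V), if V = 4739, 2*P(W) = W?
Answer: 2/9509 ≈ 0.00021033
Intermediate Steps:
P(W) = W/2
1/(P(31) + V) = 1/((½)*31 + 4739) = 1/(31/2 + 4739) = 1/(9509/2) = 2/9509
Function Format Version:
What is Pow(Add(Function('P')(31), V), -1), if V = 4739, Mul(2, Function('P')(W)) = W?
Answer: Rational(2, 9509) ≈ 0.00021033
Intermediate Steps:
Function('P')(W) = Mul(Rational(1, 2), W)
Pow(Add(Function('P')(31), V), -1) = Pow(Add(Mul(Rational(1, 2), 31), 4739), -1) = Pow(Add(Rational(31, 2), 4739), -1) = Pow(Rational(9509, 2), -1) = Rational(2, 9509)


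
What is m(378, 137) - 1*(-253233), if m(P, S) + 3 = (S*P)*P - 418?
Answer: 19827920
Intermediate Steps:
m(P, S) = -421 + S*P² (m(P, S) = -3 + ((S*P)*P - 418) = -3 + ((P*S)*P - 418) = -3 + (S*P² - 418) = -3 + (-418 + S*P²) = -421 + S*P²)
m(378, 137) - 1*(-253233) = (-421 + 137*378²) - 1*(-253233) = (-421 + 137*142884) + 253233 = (-421 + 19575108) + 253233 = 19574687 + 253233 = 19827920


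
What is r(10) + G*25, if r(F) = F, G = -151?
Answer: -3765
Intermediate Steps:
r(10) + G*25 = 10 - 151*25 = 10 - 3775 = -3765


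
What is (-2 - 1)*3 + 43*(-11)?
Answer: -482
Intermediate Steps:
(-2 - 1)*3 + 43*(-11) = -3*3 - 473 = -9 - 473 = -482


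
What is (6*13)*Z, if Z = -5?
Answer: -390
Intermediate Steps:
(6*13)*Z = (6*13)*(-5) = 78*(-5) = -390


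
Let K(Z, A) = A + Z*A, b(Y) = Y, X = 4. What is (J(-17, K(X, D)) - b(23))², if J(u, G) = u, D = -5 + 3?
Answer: 1600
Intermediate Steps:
D = -2
K(Z, A) = A + A*Z
(J(-17, K(X, D)) - b(23))² = (-17 - 1*23)² = (-17 - 23)² = (-40)² = 1600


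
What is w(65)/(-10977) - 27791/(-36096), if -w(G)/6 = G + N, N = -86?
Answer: 100171237/132075264 ≈ 0.75844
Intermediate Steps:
w(G) = 516 - 6*G (w(G) = -6*(G - 86) = -6*(-86 + G) = 516 - 6*G)
w(65)/(-10977) - 27791/(-36096) = (516 - 6*65)/(-10977) - 27791/(-36096) = (516 - 390)*(-1/10977) - 27791*(-1/36096) = 126*(-1/10977) + 27791/36096 = -42/3659 + 27791/36096 = 100171237/132075264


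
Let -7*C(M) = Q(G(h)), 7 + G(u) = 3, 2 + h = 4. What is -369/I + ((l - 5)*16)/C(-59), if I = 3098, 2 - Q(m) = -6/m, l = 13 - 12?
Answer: 2775439/3098 ≈ 895.88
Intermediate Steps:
h = 2 (h = -2 + 4 = 2)
G(u) = -4 (G(u) = -7 + 3 = -4)
l = 1
Q(m) = 2 + 6/m (Q(m) = 2 - (-6)/m = 2 + 6/m)
C(M) = -1/14 (C(M) = -(2 + 6/(-4))/7 = -(2 + 6*(-¼))/7 = -(2 - 3/2)/7 = -⅐*½ = -1/14)
-369/I + ((l - 5)*16)/C(-59) = -369/3098 + ((1 - 5)*16)/(-1/14) = -369*1/3098 - 4*16*(-14) = -369/3098 - 64*(-14) = -369/3098 + 896 = 2775439/3098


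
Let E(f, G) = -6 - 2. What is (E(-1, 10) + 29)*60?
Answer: 1260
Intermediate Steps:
E(f, G) = -8
(E(-1, 10) + 29)*60 = (-8 + 29)*60 = 21*60 = 1260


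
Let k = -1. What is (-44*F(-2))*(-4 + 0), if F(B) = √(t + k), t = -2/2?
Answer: 176*I*√2 ≈ 248.9*I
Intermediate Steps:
t = -1 (t = -2*½ = -1)
F(B) = I*√2 (F(B) = √(-1 - 1) = √(-2) = I*√2)
(-44*F(-2))*(-4 + 0) = (-44*I*√2)*(-4 + 0) = -44*I*√2*(-4) = 176*I*√2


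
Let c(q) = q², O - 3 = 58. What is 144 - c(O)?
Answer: -3577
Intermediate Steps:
O = 61 (O = 3 + 58 = 61)
144 - c(O) = 144 - 1*61² = 144 - 1*3721 = 144 - 3721 = -3577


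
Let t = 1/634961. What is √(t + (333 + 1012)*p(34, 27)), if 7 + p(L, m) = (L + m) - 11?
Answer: 2*√5829413349012999/634961 ≈ 240.49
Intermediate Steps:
p(L, m) = -18 + L + m (p(L, m) = -7 + ((L + m) - 11) = -7 + (-11 + L + m) = -18 + L + m)
t = 1/634961 ≈ 1.5749e-6
√(t + (333 + 1012)*p(34, 27)) = √(1/634961 + (333 + 1012)*(-18 + 34 + 27)) = √(1/634961 + 1345*43) = √(1/634961 + 57835) = √(36722969436/634961) = 2*√5829413349012999/634961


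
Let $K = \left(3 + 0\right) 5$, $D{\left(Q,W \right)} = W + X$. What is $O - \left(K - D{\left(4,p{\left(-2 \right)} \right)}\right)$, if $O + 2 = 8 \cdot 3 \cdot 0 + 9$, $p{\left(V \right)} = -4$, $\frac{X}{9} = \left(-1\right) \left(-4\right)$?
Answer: $24$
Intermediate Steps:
$X = 36$ ($X = 9 \left(\left(-1\right) \left(-4\right)\right) = 9 \cdot 4 = 36$)
$D{\left(Q,W \right)} = 36 + W$ ($D{\left(Q,W \right)} = W + 36 = 36 + W$)
$K = 15$ ($K = 3 \cdot 5 = 15$)
$O = 7$ ($O = -2 + \left(8 \cdot 3 \cdot 0 + 9\right) = -2 + \left(8 \cdot 0 + 9\right) = -2 + \left(0 + 9\right) = -2 + 9 = 7$)
$O - \left(K - D{\left(4,p{\left(-2 \right)} \right)}\right) = 7 - \left(15 - \left(36 - 4\right)\right) = 7 - \left(15 - 32\right) = 7 - -17 = 7 + 17 = 24$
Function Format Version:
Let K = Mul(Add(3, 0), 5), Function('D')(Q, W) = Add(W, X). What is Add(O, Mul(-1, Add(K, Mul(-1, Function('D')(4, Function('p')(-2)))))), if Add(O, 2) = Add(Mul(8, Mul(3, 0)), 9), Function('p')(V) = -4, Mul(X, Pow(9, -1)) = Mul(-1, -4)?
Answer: 24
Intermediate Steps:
X = 36 (X = Mul(9, Mul(-1, -4)) = Mul(9, 4) = 36)
Function('D')(Q, W) = Add(36, W) (Function('D')(Q, W) = Add(W, 36) = Add(36, W))
K = 15 (K = Mul(3, 5) = 15)
O = 7 (O = Add(-2, Add(Mul(8, Mul(3, 0)), 9)) = Add(-2, Add(Mul(8, 0), 9)) = Add(-2, Add(0, 9)) = Add(-2, 9) = 7)
Add(O, Mul(-1, Add(K, Mul(-1, Function('D')(4, Function('p')(-2)))))) = Add(7, Mul(-1, Add(15, Mul(-1, Add(36, -4))))) = Add(7, Mul(-1, Add(15, Mul(-1, 32)))) = Add(7, Mul(-1, Add(15, -32))) = Add(7, Mul(-1, -17)) = Add(7, 17) = 24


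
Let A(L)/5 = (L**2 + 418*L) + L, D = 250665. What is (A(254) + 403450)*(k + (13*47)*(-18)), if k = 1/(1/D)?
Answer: 301539432720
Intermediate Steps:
A(L) = 5*L**2 + 2095*L (A(L) = 5*((L**2 + 418*L) + L) = 5*(L**2 + 419*L) = 5*L**2 + 2095*L)
k = 250665 (k = 1/(1/250665) = 250665)
(A(254) + 403450)*(k + (13*47)*(-18)) = (5*254*(419 + 254) + 403450)*(250665 + (13*47)*(-18)) = (5*254*673 + 403450)*(250665 + 611*(-18)) = (854710 + 403450)*(250665 - 10998) = 1258160*239667 = 301539432720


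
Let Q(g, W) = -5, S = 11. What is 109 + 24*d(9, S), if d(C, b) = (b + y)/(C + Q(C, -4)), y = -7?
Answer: 133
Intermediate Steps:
d(C, b) = (-7 + b)/(-5 + C) (d(C, b) = (b - 7)/(C - 5) = (-7 + b)/(-5 + C))
109 + 24*d(9, S) = 109 + 24*((-7 + 11)/(-5 + 9)) = 109 + 24*(4/4) = 109 + 24*((1/4)*4) = 109 + 24*1 = 109 + 24 = 133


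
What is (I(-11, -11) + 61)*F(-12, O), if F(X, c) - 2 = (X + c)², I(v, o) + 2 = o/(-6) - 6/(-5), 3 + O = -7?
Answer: 150741/5 ≈ 30148.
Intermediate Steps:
O = -10 (O = -3 - 7 = -10)
I(v, o) = -⅘ - o/6 (I(v, o) = -2 + (o/(-6) - 6/(-5)) = -2 + (o*(-⅙) - 6*(-⅕)) = -2 + (-o/6 + 6/5) = -2 + (6/5 - o/6) = -⅘ - o/6)
F(X, c) = 2 + (X + c)²
(I(-11, -11) + 61)*F(-12, O) = ((-⅘ - ⅙*(-11)) + 61)*(2 + (-12 - 10)²) = ((-⅘ + 11/6) + 61)*(2 + (-22)²) = (31/30 + 61)*(2 + 484) = (1861/30)*486 = 150741/5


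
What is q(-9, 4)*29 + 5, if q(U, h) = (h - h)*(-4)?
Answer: 5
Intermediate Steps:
q(U, h) = 0 (q(U, h) = 0*(-4) = 0)
q(-9, 4)*29 + 5 = 0*29 + 5 = 0 + 5 = 5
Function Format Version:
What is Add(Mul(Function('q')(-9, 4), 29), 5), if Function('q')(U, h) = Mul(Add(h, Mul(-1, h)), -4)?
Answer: 5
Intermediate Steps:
Function('q')(U, h) = 0 (Function('q')(U, h) = Mul(0, -4) = 0)
Add(Mul(Function('q')(-9, 4), 29), 5) = Add(Mul(0, 29), 5) = Add(0, 5) = 5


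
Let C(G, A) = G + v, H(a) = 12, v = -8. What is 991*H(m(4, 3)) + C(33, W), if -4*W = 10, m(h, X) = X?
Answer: 11917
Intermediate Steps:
W = -5/2 (W = -1/4*10 = -5/2 ≈ -2.5000)
C(G, A) = -8 + G (C(G, A) = G - 8 = -8 + G)
991*H(m(4, 3)) + C(33, W) = 991*12 + (-8 + 33) = 11892 + 25 = 11917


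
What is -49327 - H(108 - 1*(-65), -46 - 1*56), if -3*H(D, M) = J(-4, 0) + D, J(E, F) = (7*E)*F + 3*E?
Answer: -147820/3 ≈ -49273.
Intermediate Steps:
J(E, F) = 3*E + 7*E*F (J(E, F) = 7*E*F + 3*E = 3*E + 7*E*F)
H(D, M) = 4 - D/3 (H(D, M) = -(-4*(3 + 7*0) + D)/3 = -(-4*(3 + 0) + D)/3 = -(-4*3 + D)/3 = -(-12 + D)/3 = 4 - D/3)
-49327 - H(108 - 1*(-65), -46 - 1*56) = -49327 - (4 - (108 - 1*(-65))/3) = -49327 - (4 - (108 + 65)/3) = -49327 - (4 - 1/3*173) = -49327 - (4 - 173/3) = -49327 - 1*(-161/3) = -49327 + 161/3 = -147820/3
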